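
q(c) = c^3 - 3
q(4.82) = 108.98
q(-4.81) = -114.28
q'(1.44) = 6.22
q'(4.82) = 69.70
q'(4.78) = 68.55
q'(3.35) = 33.67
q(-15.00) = -3378.00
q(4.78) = 106.22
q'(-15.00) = 675.00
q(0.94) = -2.17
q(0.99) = -2.03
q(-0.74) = -3.41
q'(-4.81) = 69.41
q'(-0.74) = 1.64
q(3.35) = 34.60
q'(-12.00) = 432.00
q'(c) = 3*c^2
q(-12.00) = -1731.00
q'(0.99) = 2.94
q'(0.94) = 2.65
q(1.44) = -0.01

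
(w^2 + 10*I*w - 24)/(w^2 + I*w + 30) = (w + 4*I)/(w - 5*I)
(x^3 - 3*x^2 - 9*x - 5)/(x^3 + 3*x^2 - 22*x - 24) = (x^2 - 4*x - 5)/(x^2 + 2*x - 24)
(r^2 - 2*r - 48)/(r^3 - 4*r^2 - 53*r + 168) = (r + 6)/(r^2 + 4*r - 21)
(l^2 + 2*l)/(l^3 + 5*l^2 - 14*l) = (l + 2)/(l^2 + 5*l - 14)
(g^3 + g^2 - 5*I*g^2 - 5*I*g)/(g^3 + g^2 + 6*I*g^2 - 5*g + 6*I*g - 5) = g*(g - 5*I)/(g^2 + 6*I*g - 5)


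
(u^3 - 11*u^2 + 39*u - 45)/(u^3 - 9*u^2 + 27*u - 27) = (u - 5)/(u - 3)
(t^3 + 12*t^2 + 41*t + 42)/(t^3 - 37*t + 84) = (t^2 + 5*t + 6)/(t^2 - 7*t + 12)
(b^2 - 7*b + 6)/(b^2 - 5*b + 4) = (b - 6)/(b - 4)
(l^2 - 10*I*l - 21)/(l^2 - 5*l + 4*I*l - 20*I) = (l^2 - 10*I*l - 21)/(l^2 + l*(-5 + 4*I) - 20*I)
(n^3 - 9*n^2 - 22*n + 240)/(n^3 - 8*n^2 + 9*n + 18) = (n^2 - 3*n - 40)/(n^2 - 2*n - 3)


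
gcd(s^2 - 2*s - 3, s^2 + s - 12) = s - 3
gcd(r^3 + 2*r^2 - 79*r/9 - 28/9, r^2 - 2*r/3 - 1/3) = r + 1/3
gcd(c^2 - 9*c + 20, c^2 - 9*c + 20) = c^2 - 9*c + 20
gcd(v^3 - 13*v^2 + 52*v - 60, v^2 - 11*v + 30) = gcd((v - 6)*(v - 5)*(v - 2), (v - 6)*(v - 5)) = v^2 - 11*v + 30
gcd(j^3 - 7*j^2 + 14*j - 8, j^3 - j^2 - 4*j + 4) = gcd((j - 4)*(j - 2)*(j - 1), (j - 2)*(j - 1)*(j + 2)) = j^2 - 3*j + 2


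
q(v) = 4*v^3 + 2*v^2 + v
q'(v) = 12*v^2 + 4*v + 1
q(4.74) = 475.66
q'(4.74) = 289.57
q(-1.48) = -10.07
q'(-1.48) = 21.36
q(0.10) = 0.12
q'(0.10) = 1.52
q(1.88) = 35.53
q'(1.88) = 50.93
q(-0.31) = -0.24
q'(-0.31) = 0.91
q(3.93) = 277.61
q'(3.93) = 202.06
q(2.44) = 72.45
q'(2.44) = 82.20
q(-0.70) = -1.09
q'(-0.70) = 4.08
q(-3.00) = -93.00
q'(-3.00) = 97.00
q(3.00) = 129.00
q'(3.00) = 121.00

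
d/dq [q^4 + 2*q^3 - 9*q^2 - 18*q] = 4*q^3 + 6*q^2 - 18*q - 18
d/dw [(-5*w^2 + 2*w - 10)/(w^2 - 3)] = 2*(-w^2 + 25*w - 3)/(w^4 - 6*w^2 + 9)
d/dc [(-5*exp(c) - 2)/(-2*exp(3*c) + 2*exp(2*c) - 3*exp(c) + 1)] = (-20*exp(3*c) - 2*exp(2*c) + 8*exp(c) - 11)*exp(c)/(4*exp(6*c) - 8*exp(5*c) + 16*exp(4*c) - 16*exp(3*c) + 13*exp(2*c) - 6*exp(c) + 1)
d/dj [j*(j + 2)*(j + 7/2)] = 3*j^2 + 11*j + 7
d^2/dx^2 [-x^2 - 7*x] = -2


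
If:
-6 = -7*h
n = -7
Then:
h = 6/7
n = -7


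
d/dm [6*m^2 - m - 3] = 12*m - 1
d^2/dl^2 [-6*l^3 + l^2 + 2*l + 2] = 2 - 36*l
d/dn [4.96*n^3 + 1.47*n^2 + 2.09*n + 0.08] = 14.88*n^2 + 2.94*n + 2.09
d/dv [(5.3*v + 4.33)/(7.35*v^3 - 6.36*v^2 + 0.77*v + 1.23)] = (-77.91*v^3 - 61.7685*v^2 + 55.0776*v + 3.1849)/(54.0225*v^6 - 93.492*v^5 + 51.7686*v^4 + 8.2866*v^3 - 15.0527*v^2 + 1.8942*v + 1.5129)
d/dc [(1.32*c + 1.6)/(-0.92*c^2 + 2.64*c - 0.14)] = (1.2144*c^2 + 2.944*c - 4.4088)/(0.8464*c^4 - 4.8576*c^3 + 7.2272*c^2 - 0.7392*c + 0.0196)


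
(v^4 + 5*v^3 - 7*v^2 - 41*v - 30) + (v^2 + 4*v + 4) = v^4 + 5*v^3 - 6*v^2 - 37*v - 26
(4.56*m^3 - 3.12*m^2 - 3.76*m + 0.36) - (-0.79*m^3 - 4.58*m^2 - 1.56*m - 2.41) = 5.35*m^3 + 1.46*m^2 - 2.2*m + 2.77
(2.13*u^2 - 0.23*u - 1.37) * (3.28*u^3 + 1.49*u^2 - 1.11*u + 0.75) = 6.9864*u^5 + 2.4193*u^4 - 7.2006*u^3 - 0.1885*u^2 + 1.3482*u - 1.0275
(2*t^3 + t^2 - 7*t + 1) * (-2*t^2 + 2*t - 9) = -4*t^5 + 2*t^4 - 2*t^3 - 25*t^2 + 65*t - 9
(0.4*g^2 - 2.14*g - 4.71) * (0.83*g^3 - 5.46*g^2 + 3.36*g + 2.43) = 0.332*g^5 - 3.9602*g^4 + 9.1191*g^3 + 19.4982*g^2 - 21.0258*g - 11.4453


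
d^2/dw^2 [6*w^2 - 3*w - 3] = 12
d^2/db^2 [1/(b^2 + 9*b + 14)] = 2*(-b^2 - 9*b + (2*b + 9)^2 - 14)/(b^2 + 9*b + 14)^3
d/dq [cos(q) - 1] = -sin(q)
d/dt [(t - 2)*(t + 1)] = 2*t - 1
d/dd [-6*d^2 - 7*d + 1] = -12*d - 7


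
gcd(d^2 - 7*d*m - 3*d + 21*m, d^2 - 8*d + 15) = d - 3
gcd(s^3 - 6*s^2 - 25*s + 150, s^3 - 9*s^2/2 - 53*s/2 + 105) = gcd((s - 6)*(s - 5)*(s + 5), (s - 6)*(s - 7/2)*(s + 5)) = s^2 - s - 30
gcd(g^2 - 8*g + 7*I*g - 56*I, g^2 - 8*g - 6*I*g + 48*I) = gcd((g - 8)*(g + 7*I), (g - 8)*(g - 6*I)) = g - 8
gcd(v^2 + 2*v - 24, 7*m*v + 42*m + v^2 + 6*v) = v + 6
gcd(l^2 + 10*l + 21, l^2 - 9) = l + 3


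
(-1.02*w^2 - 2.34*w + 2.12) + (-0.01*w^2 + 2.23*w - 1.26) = -1.03*w^2 - 0.11*w + 0.86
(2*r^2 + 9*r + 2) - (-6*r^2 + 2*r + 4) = 8*r^2 + 7*r - 2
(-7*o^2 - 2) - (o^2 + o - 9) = -8*o^2 - o + 7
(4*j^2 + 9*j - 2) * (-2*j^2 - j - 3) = -8*j^4 - 22*j^3 - 17*j^2 - 25*j + 6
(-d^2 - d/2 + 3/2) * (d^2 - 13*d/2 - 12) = -d^4 + 6*d^3 + 67*d^2/4 - 15*d/4 - 18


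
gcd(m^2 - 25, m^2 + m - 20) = m + 5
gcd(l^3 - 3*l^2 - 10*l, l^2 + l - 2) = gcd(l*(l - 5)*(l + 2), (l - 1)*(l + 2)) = l + 2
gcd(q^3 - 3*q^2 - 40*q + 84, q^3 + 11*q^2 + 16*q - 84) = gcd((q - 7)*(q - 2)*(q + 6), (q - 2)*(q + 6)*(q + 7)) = q^2 + 4*q - 12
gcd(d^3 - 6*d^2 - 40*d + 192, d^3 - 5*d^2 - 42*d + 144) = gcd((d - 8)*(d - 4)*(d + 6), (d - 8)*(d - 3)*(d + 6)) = d^2 - 2*d - 48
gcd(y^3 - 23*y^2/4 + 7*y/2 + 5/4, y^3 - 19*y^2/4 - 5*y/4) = y^2 - 19*y/4 - 5/4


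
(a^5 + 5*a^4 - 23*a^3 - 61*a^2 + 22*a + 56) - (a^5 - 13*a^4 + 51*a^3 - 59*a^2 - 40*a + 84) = 18*a^4 - 74*a^3 - 2*a^2 + 62*a - 28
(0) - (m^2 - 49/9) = 49/9 - m^2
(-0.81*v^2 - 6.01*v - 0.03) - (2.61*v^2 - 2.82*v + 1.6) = -3.42*v^2 - 3.19*v - 1.63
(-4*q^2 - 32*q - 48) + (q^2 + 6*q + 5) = -3*q^2 - 26*q - 43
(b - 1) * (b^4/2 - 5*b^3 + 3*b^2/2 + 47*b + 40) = b^5/2 - 11*b^4/2 + 13*b^3/2 + 91*b^2/2 - 7*b - 40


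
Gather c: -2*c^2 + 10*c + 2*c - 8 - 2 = -2*c^2 + 12*c - 10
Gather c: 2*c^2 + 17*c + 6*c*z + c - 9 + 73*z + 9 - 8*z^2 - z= 2*c^2 + c*(6*z + 18) - 8*z^2 + 72*z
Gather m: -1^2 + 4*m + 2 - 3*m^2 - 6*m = -3*m^2 - 2*m + 1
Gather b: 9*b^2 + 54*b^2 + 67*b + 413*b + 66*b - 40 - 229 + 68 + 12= 63*b^2 + 546*b - 189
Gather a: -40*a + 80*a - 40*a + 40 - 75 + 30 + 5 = 0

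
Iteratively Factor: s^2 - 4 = (s - 2)*(s + 2)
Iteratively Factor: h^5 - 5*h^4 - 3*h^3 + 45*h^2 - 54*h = (h - 3)*(h^4 - 2*h^3 - 9*h^2 + 18*h) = (h - 3)*(h + 3)*(h^3 - 5*h^2 + 6*h) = (h - 3)*(h - 2)*(h + 3)*(h^2 - 3*h) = (h - 3)^2*(h - 2)*(h + 3)*(h)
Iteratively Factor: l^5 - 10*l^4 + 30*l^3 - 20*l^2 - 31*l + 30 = (l - 3)*(l^4 - 7*l^3 + 9*l^2 + 7*l - 10) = (l - 3)*(l - 1)*(l^3 - 6*l^2 + 3*l + 10) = (l - 3)*(l - 1)*(l + 1)*(l^2 - 7*l + 10) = (l - 5)*(l - 3)*(l - 1)*(l + 1)*(l - 2)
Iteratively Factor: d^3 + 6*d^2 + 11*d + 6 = (d + 3)*(d^2 + 3*d + 2) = (d + 2)*(d + 3)*(d + 1)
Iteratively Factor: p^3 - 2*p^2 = (p)*(p^2 - 2*p) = p^2*(p - 2)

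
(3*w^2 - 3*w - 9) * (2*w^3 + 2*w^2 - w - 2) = 6*w^5 - 27*w^3 - 21*w^2 + 15*w + 18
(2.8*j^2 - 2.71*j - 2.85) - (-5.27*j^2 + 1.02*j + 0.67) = 8.07*j^2 - 3.73*j - 3.52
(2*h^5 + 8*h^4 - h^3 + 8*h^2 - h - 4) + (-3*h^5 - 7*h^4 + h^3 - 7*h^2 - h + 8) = -h^5 + h^4 + h^2 - 2*h + 4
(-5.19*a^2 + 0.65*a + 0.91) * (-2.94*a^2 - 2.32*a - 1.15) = 15.2586*a^4 + 10.1298*a^3 + 1.7851*a^2 - 2.8587*a - 1.0465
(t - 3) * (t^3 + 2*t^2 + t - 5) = t^4 - t^3 - 5*t^2 - 8*t + 15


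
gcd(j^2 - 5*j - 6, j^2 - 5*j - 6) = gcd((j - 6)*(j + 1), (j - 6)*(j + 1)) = j^2 - 5*j - 6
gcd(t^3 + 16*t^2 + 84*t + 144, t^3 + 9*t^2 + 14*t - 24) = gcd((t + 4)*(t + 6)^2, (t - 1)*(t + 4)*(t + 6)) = t^2 + 10*t + 24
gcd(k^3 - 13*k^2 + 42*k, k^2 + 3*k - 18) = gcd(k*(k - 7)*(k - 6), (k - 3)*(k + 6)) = 1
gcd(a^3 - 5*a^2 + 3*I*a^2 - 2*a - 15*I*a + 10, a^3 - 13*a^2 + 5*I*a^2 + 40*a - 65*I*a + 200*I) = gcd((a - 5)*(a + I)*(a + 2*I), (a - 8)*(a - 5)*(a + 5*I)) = a - 5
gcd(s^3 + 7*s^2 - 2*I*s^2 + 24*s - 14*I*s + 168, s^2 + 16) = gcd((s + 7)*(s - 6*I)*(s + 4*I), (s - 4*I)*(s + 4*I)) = s + 4*I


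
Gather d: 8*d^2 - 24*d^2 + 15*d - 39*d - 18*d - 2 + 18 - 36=-16*d^2 - 42*d - 20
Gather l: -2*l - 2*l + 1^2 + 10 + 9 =20 - 4*l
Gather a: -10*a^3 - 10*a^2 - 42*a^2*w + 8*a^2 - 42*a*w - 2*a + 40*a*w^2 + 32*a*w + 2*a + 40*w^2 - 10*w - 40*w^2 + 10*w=-10*a^3 + a^2*(-42*w - 2) + a*(40*w^2 - 10*w)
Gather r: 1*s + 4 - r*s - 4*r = r*(-s - 4) + s + 4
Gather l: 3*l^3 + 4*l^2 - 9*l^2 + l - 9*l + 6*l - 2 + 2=3*l^3 - 5*l^2 - 2*l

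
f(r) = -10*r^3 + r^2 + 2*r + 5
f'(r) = -30*r^2 + 2*r + 2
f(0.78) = 2.42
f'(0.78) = -14.69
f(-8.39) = 5964.51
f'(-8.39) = -2126.54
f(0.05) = 5.10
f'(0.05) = 2.02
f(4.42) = -830.13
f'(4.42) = -575.25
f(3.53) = -415.35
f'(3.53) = -364.77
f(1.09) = -4.58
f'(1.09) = -31.46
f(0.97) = -1.25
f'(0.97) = -24.29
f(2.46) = -132.90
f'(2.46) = -174.63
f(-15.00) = 33950.00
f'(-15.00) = -6778.00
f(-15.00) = 33950.00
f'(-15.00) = -6778.00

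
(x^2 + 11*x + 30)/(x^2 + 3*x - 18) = (x + 5)/(x - 3)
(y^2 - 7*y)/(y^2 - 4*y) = (y - 7)/(y - 4)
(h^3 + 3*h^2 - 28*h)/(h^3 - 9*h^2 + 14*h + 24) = h*(h + 7)/(h^2 - 5*h - 6)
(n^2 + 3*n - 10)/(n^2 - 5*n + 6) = (n + 5)/(n - 3)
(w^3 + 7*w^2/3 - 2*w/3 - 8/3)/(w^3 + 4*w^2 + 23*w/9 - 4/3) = 3*(w^2 + w - 2)/(3*w^2 + 8*w - 3)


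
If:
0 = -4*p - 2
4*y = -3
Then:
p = -1/2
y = -3/4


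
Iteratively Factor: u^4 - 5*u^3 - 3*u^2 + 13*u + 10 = (u + 1)*(u^3 - 6*u^2 + 3*u + 10) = (u - 5)*(u + 1)*(u^2 - u - 2) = (u - 5)*(u - 2)*(u + 1)*(u + 1)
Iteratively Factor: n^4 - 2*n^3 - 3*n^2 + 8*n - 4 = (n - 2)*(n^3 - 3*n + 2) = (n - 2)*(n - 1)*(n^2 + n - 2) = (n - 2)*(n - 1)^2*(n + 2)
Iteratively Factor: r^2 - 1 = (r + 1)*(r - 1)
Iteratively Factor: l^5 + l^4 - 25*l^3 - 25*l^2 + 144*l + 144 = (l - 4)*(l^4 + 5*l^3 - 5*l^2 - 45*l - 36) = (l - 4)*(l + 3)*(l^3 + 2*l^2 - 11*l - 12) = (l - 4)*(l - 3)*(l + 3)*(l^2 + 5*l + 4) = (l - 4)*(l - 3)*(l + 1)*(l + 3)*(l + 4)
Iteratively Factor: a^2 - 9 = (a + 3)*(a - 3)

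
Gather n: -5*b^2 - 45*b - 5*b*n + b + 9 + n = -5*b^2 - 44*b + n*(1 - 5*b) + 9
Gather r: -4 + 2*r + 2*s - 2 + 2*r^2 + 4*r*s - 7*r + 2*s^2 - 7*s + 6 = 2*r^2 + r*(4*s - 5) + 2*s^2 - 5*s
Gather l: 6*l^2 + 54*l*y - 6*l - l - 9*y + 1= 6*l^2 + l*(54*y - 7) - 9*y + 1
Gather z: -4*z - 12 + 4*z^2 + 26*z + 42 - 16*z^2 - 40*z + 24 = -12*z^2 - 18*z + 54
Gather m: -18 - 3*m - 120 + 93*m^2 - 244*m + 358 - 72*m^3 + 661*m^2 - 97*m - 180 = -72*m^3 + 754*m^2 - 344*m + 40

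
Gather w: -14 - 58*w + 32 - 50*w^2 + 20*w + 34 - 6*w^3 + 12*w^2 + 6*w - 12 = -6*w^3 - 38*w^2 - 32*w + 40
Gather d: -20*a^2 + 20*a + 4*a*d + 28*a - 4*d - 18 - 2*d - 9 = -20*a^2 + 48*a + d*(4*a - 6) - 27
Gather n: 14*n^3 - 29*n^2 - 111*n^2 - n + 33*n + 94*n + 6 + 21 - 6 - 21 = 14*n^3 - 140*n^2 + 126*n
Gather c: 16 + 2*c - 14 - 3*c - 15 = -c - 13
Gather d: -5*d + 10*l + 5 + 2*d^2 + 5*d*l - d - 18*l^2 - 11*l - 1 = 2*d^2 + d*(5*l - 6) - 18*l^2 - l + 4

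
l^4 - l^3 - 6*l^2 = l^2*(l - 3)*(l + 2)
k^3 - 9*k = k*(k - 3)*(k + 3)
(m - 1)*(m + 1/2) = m^2 - m/2 - 1/2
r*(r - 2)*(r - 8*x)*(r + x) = r^4 - 7*r^3*x - 2*r^3 - 8*r^2*x^2 + 14*r^2*x + 16*r*x^2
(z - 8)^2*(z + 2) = z^3 - 14*z^2 + 32*z + 128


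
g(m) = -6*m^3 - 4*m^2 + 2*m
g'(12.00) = -2686.00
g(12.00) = -10920.00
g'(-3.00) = -136.00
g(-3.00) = 120.00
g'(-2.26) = -71.86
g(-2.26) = 44.31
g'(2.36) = -117.13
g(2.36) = -96.42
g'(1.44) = -46.84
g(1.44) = -23.33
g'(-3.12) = -148.26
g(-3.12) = 137.05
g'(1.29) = -38.27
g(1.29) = -16.96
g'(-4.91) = -392.67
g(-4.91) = 603.97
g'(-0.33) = 2.68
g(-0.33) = -0.88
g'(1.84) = -73.66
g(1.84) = -47.24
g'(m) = -18*m^2 - 8*m + 2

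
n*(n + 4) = n^2 + 4*n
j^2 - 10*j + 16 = (j - 8)*(j - 2)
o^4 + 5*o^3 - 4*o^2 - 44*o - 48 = (o - 3)*(o + 2)^2*(o + 4)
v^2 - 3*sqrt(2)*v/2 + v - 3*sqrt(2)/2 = (v + 1)*(v - 3*sqrt(2)/2)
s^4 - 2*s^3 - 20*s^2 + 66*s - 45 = (s - 3)^2*(s - 1)*(s + 5)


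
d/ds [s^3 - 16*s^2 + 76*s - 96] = 3*s^2 - 32*s + 76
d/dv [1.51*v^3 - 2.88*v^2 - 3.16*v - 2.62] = 4.53*v^2 - 5.76*v - 3.16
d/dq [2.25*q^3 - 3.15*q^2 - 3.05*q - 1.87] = 6.75*q^2 - 6.3*q - 3.05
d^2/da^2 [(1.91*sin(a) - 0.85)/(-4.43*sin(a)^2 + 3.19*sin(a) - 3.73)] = (37.483559*sin(a)^5 - 39.7331129999999*sin(a)^4 - 228.295177*sin(a)^3 + 170.345082*sin(a)^2 + 133.751968*sin(a) - 56.244294)/(4.43*sin(a)^2 - 3.19*sin(a) + 3.73)^3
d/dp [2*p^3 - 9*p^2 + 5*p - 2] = 6*p^2 - 18*p + 5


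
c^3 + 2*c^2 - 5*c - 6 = (c - 2)*(c + 1)*(c + 3)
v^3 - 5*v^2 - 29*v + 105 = (v - 7)*(v - 3)*(v + 5)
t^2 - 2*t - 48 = (t - 8)*(t + 6)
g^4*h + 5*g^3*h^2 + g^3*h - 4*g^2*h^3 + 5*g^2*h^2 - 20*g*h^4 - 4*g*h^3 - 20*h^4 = (g - 2*h)*(g + 2*h)*(g + 5*h)*(g*h + h)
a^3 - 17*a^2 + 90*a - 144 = (a - 8)*(a - 6)*(a - 3)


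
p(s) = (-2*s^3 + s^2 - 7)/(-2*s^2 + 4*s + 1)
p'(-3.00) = 1.00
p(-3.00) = -1.93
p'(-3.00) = 1.00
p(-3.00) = -1.93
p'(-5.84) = 0.97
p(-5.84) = -4.70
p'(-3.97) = 0.97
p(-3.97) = -2.89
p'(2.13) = -546.16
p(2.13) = -48.84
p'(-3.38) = 0.99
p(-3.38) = -2.31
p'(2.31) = -674.84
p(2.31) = 60.89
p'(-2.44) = 1.06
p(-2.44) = -1.36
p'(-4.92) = 0.97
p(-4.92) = -3.81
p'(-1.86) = 1.23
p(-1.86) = -0.70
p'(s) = (4*s - 4)*(-2*s^3 + s^2 - 7)/(-2*s^2 + 4*s + 1)^2 + (-6*s^2 + 2*s)/(-2*s^2 + 4*s + 1)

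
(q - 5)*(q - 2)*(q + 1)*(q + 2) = q^4 - 4*q^3 - 9*q^2 + 16*q + 20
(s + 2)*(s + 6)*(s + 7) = s^3 + 15*s^2 + 68*s + 84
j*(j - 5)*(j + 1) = j^3 - 4*j^2 - 5*j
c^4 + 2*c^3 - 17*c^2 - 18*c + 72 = (c - 3)*(c - 2)*(c + 3)*(c + 4)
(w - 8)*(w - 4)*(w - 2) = w^3 - 14*w^2 + 56*w - 64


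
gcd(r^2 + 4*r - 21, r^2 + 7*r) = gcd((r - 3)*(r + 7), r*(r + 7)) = r + 7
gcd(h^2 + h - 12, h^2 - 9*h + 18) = h - 3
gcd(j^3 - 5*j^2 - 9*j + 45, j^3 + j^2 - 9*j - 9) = j^2 - 9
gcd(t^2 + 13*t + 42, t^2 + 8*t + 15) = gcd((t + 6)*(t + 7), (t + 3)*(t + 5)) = 1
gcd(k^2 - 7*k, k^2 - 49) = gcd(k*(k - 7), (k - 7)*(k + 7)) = k - 7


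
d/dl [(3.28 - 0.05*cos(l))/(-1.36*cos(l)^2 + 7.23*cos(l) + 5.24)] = (0.068*cos(l)^2 - 8.9216*cos(l) + 23.9764)*sin(l)/(1.8496*cos(l)^4 - 19.6656*cos(l)^3 + 38.0201*cos(l)^2 + 75.7704*cos(l) + 27.4576)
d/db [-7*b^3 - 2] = -21*b^2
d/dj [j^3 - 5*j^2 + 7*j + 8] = 3*j^2 - 10*j + 7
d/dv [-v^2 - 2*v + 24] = -2*v - 2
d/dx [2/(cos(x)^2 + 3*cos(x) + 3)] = 2*(2*cos(x) + 3)*sin(x)/(cos(x)^2 + 3*cos(x) + 3)^2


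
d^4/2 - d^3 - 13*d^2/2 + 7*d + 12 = (d/2 + 1/2)*(d - 4)*(d - 2)*(d + 3)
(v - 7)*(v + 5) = v^2 - 2*v - 35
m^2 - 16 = (m - 4)*(m + 4)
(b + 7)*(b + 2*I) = b^2 + 7*b + 2*I*b + 14*I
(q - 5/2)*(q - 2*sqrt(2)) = q^2 - 2*sqrt(2)*q - 5*q/2 + 5*sqrt(2)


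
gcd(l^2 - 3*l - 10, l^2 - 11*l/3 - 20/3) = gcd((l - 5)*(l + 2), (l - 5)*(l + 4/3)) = l - 5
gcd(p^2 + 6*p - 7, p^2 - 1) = p - 1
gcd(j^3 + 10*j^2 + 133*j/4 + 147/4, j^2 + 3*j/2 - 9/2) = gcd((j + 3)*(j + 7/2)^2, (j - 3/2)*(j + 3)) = j + 3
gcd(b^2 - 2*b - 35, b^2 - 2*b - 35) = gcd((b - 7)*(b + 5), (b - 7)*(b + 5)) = b^2 - 2*b - 35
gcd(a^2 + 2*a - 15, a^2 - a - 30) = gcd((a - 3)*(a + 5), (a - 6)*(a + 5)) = a + 5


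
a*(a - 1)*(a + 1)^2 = a^4 + a^3 - a^2 - a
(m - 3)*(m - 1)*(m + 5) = m^3 + m^2 - 17*m + 15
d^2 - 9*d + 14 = (d - 7)*(d - 2)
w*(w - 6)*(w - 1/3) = w^3 - 19*w^2/3 + 2*w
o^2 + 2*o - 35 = (o - 5)*(o + 7)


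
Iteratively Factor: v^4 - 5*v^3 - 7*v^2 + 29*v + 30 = (v - 3)*(v^3 - 2*v^2 - 13*v - 10) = (v - 3)*(v + 2)*(v^2 - 4*v - 5) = (v - 3)*(v + 1)*(v + 2)*(v - 5)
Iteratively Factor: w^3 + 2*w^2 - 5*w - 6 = (w + 1)*(w^2 + w - 6) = (w - 2)*(w + 1)*(w + 3)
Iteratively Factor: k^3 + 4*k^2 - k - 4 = (k + 1)*(k^2 + 3*k - 4) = (k - 1)*(k + 1)*(k + 4)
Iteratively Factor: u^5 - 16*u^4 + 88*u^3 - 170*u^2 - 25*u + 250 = (u - 5)*(u^4 - 11*u^3 + 33*u^2 - 5*u - 50) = (u - 5)*(u + 1)*(u^3 - 12*u^2 + 45*u - 50) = (u - 5)*(u - 2)*(u + 1)*(u^2 - 10*u + 25) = (u - 5)^2*(u - 2)*(u + 1)*(u - 5)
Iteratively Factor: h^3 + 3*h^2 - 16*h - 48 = (h - 4)*(h^2 + 7*h + 12) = (h - 4)*(h + 4)*(h + 3)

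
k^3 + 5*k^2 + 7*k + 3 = (k + 1)^2*(k + 3)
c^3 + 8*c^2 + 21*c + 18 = (c + 2)*(c + 3)^2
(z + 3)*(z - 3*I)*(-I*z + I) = -I*z^3 - 3*z^2 - 2*I*z^2 - 6*z + 3*I*z + 9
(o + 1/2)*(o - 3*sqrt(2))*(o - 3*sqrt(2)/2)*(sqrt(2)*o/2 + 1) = sqrt(2)*o^4/2 - 7*o^3/2 + sqrt(2)*o^3/4 - 7*o^2/4 + 9*o + 9/2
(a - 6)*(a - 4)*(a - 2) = a^3 - 12*a^2 + 44*a - 48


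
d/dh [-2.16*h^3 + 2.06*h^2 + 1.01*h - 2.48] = -6.48*h^2 + 4.12*h + 1.01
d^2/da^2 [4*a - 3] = 0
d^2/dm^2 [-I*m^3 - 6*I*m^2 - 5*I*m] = 6*I*(-m - 2)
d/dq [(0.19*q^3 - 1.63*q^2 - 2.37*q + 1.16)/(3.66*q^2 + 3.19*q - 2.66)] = (0.6954*q^4 + 1.2122*q^3 + 1.9583*q^2 + 0.180400000000001*q + 2.6038)/(13.3956*q^4 + 23.3508*q^3 - 9.2951*q^2 - 16.9708*q + 7.0756)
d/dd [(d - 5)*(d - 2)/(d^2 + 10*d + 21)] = (17*d^2 + 22*d - 247)/(d^4 + 20*d^3 + 142*d^2 + 420*d + 441)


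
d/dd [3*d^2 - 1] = 6*d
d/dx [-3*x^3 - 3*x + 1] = -9*x^2 - 3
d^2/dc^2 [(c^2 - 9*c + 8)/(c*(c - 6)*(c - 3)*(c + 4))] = 6*(c^8 - 23*c^7 + 161*c^6 - 407*c^5 + 166*c^4 + 684*c^3 - 288*c^2 - 10368*c + 13824)/(c^3*(c^9 - 15*c^8 + 21*c^7 + 631*c^6 - 2538*c^5 - 7236*c^4 + 48600*c^3 - 7776*c^2 - 279936*c + 373248))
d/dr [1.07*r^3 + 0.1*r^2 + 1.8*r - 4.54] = 3.21*r^2 + 0.2*r + 1.8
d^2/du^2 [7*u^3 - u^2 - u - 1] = 42*u - 2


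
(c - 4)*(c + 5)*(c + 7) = c^3 + 8*c^2 - 13*c - 140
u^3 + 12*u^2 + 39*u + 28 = (u + 1)*(u + 4)*(u + 7)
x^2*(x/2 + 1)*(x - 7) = x^4/2 - 5*x^3/2 - 7*x^2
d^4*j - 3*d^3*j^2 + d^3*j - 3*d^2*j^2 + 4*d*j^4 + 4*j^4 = (d - 2*j)^2*(d + j)*(d*j + j)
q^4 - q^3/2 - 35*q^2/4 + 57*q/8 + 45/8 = (q - 5/2)*(q - 3/2)*(q + 1/2)*(q + 3)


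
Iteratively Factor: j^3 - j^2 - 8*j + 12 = (j + 3)*(j^2 - 4*j + 4) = (j - 2)*(j + 3)*(j - 2)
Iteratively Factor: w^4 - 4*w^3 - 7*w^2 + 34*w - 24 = (w - 2)*(w^3 - 2*w^2 - 11*w + 12) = (w - 4)*(w - 2)*(w^2 + 2*w - 3) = (w - 4)*(w - 2)*(w - 1)*(w + 3)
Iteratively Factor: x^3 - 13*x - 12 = (x - 4)*(x^2 + 4*x + 3) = (x - 4)*(x + 3)*(x + 1)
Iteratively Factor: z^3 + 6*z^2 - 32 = (z - 2)*(z^2 + 8*z + 16) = (z - 2)*(z + 4)*(z + 4)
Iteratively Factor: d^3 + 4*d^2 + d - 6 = (d + 3)*(d^2 + d - 2) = (d - 1)*(d + 3)*(d + 2)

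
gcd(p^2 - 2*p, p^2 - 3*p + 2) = p - 2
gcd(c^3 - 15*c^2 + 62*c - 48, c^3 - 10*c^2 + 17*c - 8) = c^2 - 9*c + 8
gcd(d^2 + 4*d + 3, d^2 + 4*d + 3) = d^2 + 4*d + 3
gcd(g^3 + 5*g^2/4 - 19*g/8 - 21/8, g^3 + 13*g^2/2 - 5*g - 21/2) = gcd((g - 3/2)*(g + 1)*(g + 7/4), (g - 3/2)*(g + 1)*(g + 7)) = g^2 - g/2 - 3/2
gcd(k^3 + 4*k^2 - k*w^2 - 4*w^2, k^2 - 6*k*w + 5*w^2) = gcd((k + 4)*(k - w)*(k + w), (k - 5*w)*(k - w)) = -k + w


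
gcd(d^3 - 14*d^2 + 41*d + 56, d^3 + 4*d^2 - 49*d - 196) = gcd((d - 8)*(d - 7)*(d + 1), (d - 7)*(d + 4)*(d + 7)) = d - 7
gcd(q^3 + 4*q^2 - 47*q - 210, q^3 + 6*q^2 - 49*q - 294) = q^2 - q - 42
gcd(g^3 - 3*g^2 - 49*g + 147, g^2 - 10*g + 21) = g^2 - 10*g + 21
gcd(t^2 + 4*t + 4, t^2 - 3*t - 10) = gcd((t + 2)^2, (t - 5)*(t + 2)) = t + 2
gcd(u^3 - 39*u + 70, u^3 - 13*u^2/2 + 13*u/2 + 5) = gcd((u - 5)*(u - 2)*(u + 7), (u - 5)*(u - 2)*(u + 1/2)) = u^2 - 7*u + 10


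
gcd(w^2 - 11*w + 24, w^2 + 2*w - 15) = w - 3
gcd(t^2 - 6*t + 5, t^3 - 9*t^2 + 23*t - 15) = t^2 - 6*t + 5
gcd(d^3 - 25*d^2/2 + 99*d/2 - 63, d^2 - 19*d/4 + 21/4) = d - 3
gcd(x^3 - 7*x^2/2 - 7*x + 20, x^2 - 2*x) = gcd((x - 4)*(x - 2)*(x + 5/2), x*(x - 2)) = x - 2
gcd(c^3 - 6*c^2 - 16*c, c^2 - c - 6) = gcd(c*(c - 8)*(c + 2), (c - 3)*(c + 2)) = c + 2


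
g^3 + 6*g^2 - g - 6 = (g - 1)*(g + 1)*(g + 6)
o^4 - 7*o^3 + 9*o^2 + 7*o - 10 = (o - 5)*(o - 2)*(o - 1)*(o + 1)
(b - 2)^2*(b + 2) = b^3 - 2*b^2 - 4*b + 8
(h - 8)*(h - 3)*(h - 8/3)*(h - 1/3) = h^4 - 14*h^3 + 521*h^2/9 - 736*h/9 + 64/3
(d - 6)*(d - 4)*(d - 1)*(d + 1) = d^4 - 10*d^3 + 23*d^2 + 10*d - 24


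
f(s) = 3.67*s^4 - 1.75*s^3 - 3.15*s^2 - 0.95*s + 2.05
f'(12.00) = 24534.49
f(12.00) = 72614.17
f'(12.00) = 24534.49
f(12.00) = 72614.17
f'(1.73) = 48.45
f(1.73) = 14.79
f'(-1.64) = -69.49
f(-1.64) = 29.40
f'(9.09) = 10533.98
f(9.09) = 23475.30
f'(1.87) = 64.91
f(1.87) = 22.69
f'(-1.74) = -83.22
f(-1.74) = 37.03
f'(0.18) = -2.17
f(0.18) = 1.77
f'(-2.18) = -164.25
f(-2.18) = 90.17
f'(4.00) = 829.37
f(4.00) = 775.37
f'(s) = 14.68*s^3 - 5.25*s^2 - 6.3*s - 0.95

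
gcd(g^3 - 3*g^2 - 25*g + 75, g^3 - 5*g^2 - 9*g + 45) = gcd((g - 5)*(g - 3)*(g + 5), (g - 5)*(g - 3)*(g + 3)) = g^2 - 8*g + 15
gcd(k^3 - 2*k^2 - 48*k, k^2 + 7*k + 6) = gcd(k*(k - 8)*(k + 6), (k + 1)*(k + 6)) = k + 6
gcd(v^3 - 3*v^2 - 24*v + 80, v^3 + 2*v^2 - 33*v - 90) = v + 5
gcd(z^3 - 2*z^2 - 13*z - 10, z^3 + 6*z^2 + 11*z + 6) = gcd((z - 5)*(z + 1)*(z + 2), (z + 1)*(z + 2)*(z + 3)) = z^2 + 3*z + 2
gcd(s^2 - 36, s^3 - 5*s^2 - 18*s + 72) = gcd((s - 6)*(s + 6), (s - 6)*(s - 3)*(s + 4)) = s - 6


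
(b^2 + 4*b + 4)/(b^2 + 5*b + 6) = (b + 2)/(b + 3)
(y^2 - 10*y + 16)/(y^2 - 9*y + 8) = (y - 2)/(y - 1)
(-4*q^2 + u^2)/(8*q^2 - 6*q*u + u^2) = (-2*q - u)/(4*q - u)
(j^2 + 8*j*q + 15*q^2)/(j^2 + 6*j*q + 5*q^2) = (j + 3*q)/(j + q)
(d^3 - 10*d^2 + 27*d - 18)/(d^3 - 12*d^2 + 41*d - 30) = (d - 3)/(d - 5)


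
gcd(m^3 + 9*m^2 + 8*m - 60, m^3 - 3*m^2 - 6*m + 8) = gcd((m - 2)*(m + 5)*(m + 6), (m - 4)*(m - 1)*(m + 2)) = 1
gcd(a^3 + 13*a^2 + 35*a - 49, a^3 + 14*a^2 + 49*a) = a^2 + 14*a + 49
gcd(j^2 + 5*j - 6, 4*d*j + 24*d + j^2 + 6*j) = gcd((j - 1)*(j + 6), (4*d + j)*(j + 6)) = j + 6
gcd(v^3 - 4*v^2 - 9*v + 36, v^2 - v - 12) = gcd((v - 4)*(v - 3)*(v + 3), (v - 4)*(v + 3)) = v^2 - v - 12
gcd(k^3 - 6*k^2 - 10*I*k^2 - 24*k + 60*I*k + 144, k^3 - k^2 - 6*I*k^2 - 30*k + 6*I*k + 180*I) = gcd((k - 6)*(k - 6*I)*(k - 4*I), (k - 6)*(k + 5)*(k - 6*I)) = k^2 + k*(-6 - 6*I) + 36*I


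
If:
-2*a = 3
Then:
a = -3/2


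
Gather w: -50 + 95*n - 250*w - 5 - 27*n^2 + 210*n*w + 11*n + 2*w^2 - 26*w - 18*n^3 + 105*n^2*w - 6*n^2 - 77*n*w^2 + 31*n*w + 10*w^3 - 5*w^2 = -18*n^3 - 33*n^2 + 106*n + 10*w^3 + w^2*(-77*n - 3) + w*(105*n^2 + 241*n - 276) - 55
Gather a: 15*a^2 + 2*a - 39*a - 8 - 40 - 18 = 15*a^2 - 37*a - 66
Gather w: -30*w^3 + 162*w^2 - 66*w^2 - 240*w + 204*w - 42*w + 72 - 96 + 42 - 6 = -30*w^3 + 96*w^2 - 78*w + 12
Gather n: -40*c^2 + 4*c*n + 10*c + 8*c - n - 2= -40*c^2 + 18*c + n*(4*c - 1) - 2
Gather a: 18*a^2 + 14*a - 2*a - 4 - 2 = 18*a^2 + 12*a - 6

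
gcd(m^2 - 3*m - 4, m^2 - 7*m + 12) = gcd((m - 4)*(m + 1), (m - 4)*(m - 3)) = m - 4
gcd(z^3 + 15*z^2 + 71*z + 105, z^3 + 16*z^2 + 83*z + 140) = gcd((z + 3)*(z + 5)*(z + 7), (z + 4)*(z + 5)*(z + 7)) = z^2 + 12*z + 35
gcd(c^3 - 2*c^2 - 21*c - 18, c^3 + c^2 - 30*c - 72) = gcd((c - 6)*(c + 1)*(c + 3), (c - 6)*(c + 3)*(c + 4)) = c^2 - 3*c - 18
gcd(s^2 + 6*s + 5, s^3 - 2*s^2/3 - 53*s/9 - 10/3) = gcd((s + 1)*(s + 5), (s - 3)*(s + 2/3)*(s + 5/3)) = 1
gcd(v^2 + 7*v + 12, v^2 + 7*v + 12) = v^2 + 7*v + 12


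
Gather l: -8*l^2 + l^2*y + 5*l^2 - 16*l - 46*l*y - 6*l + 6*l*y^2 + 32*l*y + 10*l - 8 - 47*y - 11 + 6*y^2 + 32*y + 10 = l^2*(y - 3) + l*(6*y^2 - 14*y - 12) + 6*y^2 - 15*y - 9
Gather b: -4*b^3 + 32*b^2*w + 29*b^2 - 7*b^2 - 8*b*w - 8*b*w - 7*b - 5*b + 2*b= -4*b^3 + b^2*(32*w + 22) + b*(-16*w - 10)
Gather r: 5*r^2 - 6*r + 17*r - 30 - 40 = 5*r^2 + 11*r - 70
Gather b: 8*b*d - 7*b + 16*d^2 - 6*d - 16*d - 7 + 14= b*(8*d - 7) + 16*d^2 - 22*d + 7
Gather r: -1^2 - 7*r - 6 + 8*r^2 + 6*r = 8*r^2 - r - 7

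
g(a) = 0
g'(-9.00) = 0.00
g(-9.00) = 0.00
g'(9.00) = 0.00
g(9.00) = 0.00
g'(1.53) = 0.00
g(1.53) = 0.00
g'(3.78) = 0.00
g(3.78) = 0.00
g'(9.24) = 0.00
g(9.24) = 0.00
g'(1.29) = 0.00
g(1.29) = 0.00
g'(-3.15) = 0.00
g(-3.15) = 0.00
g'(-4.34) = 0.00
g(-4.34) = 0.00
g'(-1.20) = 0.00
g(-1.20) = 0.00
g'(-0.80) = 0.00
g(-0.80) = 0.00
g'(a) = 0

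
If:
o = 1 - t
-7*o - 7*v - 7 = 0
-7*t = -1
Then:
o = 6/7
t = 1/7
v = -13/7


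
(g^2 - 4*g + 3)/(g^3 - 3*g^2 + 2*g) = (g - 3)/(g*(g - 2))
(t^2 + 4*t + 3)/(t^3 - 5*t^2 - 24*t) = (t + 1)/(t*(t - 8))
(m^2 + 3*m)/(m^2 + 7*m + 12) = m/(m + 4)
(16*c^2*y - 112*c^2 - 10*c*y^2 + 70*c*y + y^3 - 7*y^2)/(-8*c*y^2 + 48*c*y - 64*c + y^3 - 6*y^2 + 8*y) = (-2*c*y + 14*c + y^2 - 7*y)/(y^2 - 6*y + 8)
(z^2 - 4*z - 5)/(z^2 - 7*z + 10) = (z + 1)/(z - 2)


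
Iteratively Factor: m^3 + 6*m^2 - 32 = (m + 4)*(m^2 + 2*m - 8) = (m + 4)^2*(m - 2)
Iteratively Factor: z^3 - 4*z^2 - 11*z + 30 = (z - 5)*(z^2 + z - 6) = (z - 5)*(z + 3)*(z - 2)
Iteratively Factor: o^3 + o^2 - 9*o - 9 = (o + 1)*(o^2 - 9) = (o - 3)*(o + 1)*(o + 3)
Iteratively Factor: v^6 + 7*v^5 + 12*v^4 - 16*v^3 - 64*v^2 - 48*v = (v - 2)*(v^5 + 9*v^4 + 30*v^3 + 44*v^2 + 24*v) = v*(v - 2)*(v^4 + 9*v^3 + 30*v^2 + 44*v + 24) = v*(v - 2)*(v + 3)*(v^3 + 6*v^2 + 12*v + 8) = v*(v - 2)*(v + 2)*(v + 3)*(v^2 + 4*v + 4) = v*(v - 2)*(v + 2)^2*(v + 3)*(v + 2)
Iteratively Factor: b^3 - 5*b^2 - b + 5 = (b + 1)*(b^2 - 6*b + 5) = (b - 1)*(b + 1)*(b - 5)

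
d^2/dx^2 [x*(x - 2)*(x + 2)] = 6*x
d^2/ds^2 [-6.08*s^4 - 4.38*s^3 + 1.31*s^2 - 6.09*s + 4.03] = -72.96*s^2 - 26.28*s + 2.62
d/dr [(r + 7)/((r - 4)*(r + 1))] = (-r^2 - 14*r + 17)/(r^4 - 6*r^3 + r^2 + 24*r + 16)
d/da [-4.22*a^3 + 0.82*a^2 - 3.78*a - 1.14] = -12.66*a^2 + 1.64*a - 3.78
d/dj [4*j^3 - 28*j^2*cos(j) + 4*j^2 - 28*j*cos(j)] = 28*j^2*sin(j) + 12*j^2 + 28*j*sin(j) - 56*j*cos(j) + 8*j - 28*cos(j)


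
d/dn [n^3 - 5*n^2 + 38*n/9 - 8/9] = 3*n^2 - 10*n + 38/9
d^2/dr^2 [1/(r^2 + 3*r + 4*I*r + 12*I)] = 2*(-r^2 - 3*r - 4*I*r + (2*r + 3 + 4*I)^2 - 12*I)/(r^2 + 3*r + 4*I*r + 12*I)^3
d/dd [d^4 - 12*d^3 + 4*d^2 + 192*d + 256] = 4*d^3 - 36*d^2 + 8*d + 192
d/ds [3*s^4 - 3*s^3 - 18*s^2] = 3*s*(4*s^2 - 3*s - 12)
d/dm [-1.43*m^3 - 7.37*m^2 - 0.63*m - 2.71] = -4.29*m^2 - 14.74*m - 0.63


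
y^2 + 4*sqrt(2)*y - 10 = (y - sqrt(2))*(y + 5*sqrt(2))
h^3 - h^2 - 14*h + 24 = (h - 3)*(h - 2)*(h + 4)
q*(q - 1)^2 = q^3 - 2*q^2 + q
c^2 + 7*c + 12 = (c + 3)*(c + 4)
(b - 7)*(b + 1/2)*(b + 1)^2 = b^4 - 9*b^3/2 - 31*b^2/2 - 27*b/2 - 7/2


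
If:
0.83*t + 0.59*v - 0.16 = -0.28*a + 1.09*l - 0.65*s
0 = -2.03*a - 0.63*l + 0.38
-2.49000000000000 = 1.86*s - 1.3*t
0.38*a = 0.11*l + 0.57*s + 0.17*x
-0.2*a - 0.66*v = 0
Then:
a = 0.0916282469713384*x - 0.0933633390360879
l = 0.904012028957553 - 0.295246573574313*x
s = -0.180182707118802*x - 0.236700687752709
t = 1.57672055444612 - 0.257799873262286*x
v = 0.0282919209200266 - 0.0277661354458601*x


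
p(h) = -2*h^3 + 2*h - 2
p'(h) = 2 - 6*h^2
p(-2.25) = 16.28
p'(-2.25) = -28.38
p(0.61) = -1.23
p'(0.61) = -0.23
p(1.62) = -7.26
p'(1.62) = -13.75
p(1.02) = -2.08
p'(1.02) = -4.24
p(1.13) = -2.63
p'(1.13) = -5.66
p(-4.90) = 223.50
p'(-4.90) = -142.06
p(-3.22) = 58.33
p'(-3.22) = -60.21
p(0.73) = -1.32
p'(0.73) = -1.20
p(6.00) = -422.00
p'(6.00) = -214.00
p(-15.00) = 6718.00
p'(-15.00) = -1348.00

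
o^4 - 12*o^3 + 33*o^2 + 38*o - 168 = (o - 7)*(o - 4)*(o - 3)*(o + 2)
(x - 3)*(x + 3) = x^2 - 9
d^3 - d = d*(d - 1)*(d + 1)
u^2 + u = u*(u + 1)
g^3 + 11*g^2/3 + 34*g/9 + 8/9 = (g + 1/3)*(g + 4/3)*(g + 2)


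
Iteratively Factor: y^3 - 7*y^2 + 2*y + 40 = (y + 2)*(y^2 - 9*y + 20) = (y - 5)*(y + 2)*(y - 4)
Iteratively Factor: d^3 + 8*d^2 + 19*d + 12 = (d + 1)*(d^2 + 7*d + 12) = (d + 1)*(d + 3)*(d + 4)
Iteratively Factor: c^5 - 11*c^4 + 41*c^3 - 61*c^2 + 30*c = (c - 2)*(c^4 - 9*c^3 + 23*c^2 - 15*c) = c*(c - 2)*(c^3 - 9*c^2 + 23*c - 15) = c*(c - 3)*(c - 2)*(c^2 - 6*c + 5) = c*(c - 5)*(c - 3)*(c - 2)*(c - 1)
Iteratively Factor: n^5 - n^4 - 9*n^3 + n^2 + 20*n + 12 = (n + 1)*(n^4 - 2*n^3 - 7*n^2 + 8*n + 12) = (n - 2)*(n + 1)*(n^3 - 7*n - 6) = (n - 2)*(n + 1)*(n + 2)*(n^2 - 2*n - 3) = (n - 2)*(n + 1)^2*(n + 2)*(n - 3)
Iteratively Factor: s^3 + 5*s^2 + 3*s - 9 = (s + 3)*(s^2 + 2*s - 3) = (s - 1)*(s + 3)*(s + 3)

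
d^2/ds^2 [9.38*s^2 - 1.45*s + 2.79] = 18.7600000000000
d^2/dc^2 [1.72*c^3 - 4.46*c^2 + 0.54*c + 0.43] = 10.32*c - 8.92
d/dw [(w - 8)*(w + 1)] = 2*w - 7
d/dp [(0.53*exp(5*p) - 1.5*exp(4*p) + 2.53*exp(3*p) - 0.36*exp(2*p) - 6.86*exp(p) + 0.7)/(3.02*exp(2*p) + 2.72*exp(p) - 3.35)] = (4.8018*exp(6*p) - 3.2936*exp(5*p) - 13.4769*exp(4*p) + 33.8632*exp(3*p) - 5.6885*exp(2*p) - 1.816*exp(p) + 21.077)*exp(p)/(9.1204*exp(4*p) + 16.4288*exp(3*p) - 12.8356*exp(2*p) - 18.224*exp(p) + 11.2225)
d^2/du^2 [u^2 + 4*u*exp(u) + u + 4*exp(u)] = 4*u*exp(u) + 12*exp(u) + 2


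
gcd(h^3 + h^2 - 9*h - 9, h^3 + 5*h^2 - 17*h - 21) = h^2 - 2*h - 3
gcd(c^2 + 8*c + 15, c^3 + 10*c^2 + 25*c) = c + 5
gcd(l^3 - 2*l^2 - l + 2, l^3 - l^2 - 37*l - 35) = l + 1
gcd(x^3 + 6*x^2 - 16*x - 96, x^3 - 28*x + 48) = x^2 + 2*x - 24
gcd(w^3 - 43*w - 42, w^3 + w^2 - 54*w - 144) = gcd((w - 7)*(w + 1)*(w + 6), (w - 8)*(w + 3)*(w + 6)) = w + 6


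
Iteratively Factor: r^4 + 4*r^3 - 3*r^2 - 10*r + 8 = (r - 1)*(r^3 + 5*r^2 + 2*r - 8) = (r - 1)*(r + 4)*(r^2 + r - 2) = (r - 1)*(r + 2)*(r + 4)*(r - 1)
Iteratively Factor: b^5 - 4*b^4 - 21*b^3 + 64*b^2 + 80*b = (b)*(b^4 - 4*b^3 - 21*b^2 + 64*b + 80) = b*(b + 4)*(b^3 - 8*b^2 + 11*b + 20) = b*(b - 5)*(b + 4)*(b^2 - 3*b - 4) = b*(b - 5)*(b - 4)*(b + 4)*(b + 1)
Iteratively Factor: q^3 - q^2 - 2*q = (q + 1)*(q^2 - 2*q) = (q - 2)*(q + 1)*(q)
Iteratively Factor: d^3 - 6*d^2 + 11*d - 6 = (d - 2)*(d^2 - 4*d + 3) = (d - 3)*(d - 2)*(d - 1)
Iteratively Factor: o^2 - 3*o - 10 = (o - 5)*(o + 2)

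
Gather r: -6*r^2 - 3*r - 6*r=-6*r^2 - 9*r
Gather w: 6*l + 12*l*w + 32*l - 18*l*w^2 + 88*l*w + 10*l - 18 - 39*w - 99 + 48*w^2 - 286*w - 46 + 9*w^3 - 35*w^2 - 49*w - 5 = 48*l + 9*w^3 + w^2*(13 - 18*l) + w*(100*l - 374) - 168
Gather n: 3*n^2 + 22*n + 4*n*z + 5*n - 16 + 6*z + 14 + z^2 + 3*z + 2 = 3*n^2 + n*(4*z + 27) + z^2 + 9*z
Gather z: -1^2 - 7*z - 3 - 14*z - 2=-21*z - 6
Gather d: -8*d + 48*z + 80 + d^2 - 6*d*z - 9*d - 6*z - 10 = d^2 + d*(-6*z - 17) + 42*z + 70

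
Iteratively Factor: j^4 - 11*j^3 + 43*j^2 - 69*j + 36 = (j - 4)*(j^3 - 7*j^2 + 15*j - 9) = (j - 4)*(j - 3)*(j^2 - 4*j + 3) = (j - 4)*(j - 3)^2*(j - 1)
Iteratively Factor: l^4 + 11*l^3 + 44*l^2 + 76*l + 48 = (l + 4)*(l^3 + 7*l^2 + 16*l + 12) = (l + 2)*(l + 4)*(l^2 + 5*l + 6) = (l + 2)*(l + 3)*(l + 4)*(l + 2)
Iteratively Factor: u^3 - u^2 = (u)*(u^2 - u) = u*(u - 1)*(u)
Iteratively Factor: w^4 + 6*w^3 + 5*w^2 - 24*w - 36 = (w + 2)*(w^3 + 4*w^2 - 3*w - 18) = (w - 2)*(w + 2)*(w^2 + 6*w + 9) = (w - 2)*(w + 2)*(w + 3)*(w + 3)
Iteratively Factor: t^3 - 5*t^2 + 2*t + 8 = (t + 1)*(t^2 - 6*t + 8) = (t - 2)*(t + 1)*(t - 4)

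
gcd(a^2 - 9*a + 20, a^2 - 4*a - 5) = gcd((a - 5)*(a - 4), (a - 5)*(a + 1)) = a - 5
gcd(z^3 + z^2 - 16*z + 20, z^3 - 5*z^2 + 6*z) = z - 2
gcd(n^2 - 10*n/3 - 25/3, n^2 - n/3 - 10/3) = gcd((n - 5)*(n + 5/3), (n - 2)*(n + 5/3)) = n + 5/3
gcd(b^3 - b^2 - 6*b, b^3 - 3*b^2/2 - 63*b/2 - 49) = b + 2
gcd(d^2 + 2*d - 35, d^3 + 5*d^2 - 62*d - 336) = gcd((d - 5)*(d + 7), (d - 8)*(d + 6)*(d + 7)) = d + 7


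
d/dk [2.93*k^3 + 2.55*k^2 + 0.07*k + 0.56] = 8.79*k^2 + 5.1*k + 0.07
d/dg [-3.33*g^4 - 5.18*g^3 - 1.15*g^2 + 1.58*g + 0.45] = -13.32*g^3 - 15.54*g^2 - 2.3*g + 1.58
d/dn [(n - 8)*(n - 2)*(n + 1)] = 3*n^2 - 18*n + 6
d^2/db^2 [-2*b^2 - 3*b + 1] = -4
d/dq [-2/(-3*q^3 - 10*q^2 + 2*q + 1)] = 2*(-9*q^2 - 20*q + 2)/(3*q^3 + 10*q^2 - 2*q - 1)^2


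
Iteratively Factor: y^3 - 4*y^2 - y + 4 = (y + 1)*(y^2 - 5*y + 4) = (y - 4)*(y + 1)*(y - 1)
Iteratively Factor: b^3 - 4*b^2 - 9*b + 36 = (b - 3)*(b^2 - b - 12) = (b - 4)*(b - 3)*(b + 3)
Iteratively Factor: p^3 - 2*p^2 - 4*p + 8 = (p - 2)*(p^2 - 4) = (p - 2)*(p + 2)*(p - 2)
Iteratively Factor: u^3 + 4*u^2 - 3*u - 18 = (u + 3)*(u^2 + u - 6) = (u - 2)*(u + 3)*(u + 3)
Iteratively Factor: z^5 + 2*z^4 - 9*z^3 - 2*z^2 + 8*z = (z - 1)*(z^4 + 3*z^3 - 6*z^2 - 8*z) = (z - 1)*(z + 1)*(z^3 + 2*z^2 - 8*z) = (z - 2)*(z - 1)*(z + 1)*(z^2 + 4*z) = (z - 2)*(z - 1)*(z + 1)*(z + 4)*(z)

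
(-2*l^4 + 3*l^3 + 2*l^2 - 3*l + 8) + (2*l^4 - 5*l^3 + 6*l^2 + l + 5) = -2*l^3 + 8*l^2 - 2*l + 13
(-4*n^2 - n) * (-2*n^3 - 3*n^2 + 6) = 8*n^5 + 14*n^4 + 3*n^3 - 24*n^2 - 6*n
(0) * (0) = 0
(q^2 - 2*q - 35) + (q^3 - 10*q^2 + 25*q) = q^3 - 9*q^2 + 23*q - 35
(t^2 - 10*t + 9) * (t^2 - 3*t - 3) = t^4 - 13*t^3 + 36*t^2 + 3*t - 27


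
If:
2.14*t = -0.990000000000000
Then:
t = -0.46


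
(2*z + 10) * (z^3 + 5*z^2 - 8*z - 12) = 2*z^4 + 20*z^3 + 34*z^2 - 104*z - 120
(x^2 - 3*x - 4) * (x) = x^3 - 3*x^2 - 4*x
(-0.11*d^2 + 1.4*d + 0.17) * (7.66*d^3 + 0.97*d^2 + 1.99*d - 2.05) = -0.8426*d^5 + 10.6173*d^4 + 2.4413*d^3 + 3.1764*d^2 - 2.5317*d - 0.3485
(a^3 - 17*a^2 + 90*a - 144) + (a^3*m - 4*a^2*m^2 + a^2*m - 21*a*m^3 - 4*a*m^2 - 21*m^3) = a^3*m + a^3 - 4*a^2*m^2 + a^2*m - 17*a^2 - 21*a*m^3 - 4*a*m^2 + 90*a - 21*m^3 - 144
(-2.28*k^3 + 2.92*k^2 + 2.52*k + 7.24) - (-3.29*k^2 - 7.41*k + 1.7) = -2.28*k^3 + 6.21*k^2 + 9.93*k + 5.54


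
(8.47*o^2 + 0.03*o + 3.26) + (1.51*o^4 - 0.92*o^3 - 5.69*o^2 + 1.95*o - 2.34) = 1.51*o^4 - 0.92*o^3 + 2.78*o^2 + 1.98*o + 0.92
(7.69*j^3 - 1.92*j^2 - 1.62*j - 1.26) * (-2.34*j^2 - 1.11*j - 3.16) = -17.9946*j^5 - 4.0431*j^4 - 18.3784*j^3 + 10.8138*j^2 + 6.5178*j + 3.9816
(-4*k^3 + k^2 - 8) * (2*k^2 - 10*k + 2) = -8*k^5 + 42*k^4 - 18*k^3 - 14*k^2 + 80*k - 16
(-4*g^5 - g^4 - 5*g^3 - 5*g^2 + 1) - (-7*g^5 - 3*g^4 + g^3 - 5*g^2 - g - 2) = 3*g^5 + 2*g^4 - 6*g^3 + g + 3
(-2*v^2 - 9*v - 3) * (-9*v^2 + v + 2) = 18*v^4 + 79*v^3 + 14*v^2 - 21*v - 6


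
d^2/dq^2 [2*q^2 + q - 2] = 4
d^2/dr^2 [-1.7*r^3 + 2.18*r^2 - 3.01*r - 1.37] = 4.36 - 10.2*r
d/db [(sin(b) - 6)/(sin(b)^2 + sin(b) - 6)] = (12 - sin(b))*sin(b)*cos(b)/(sin(b)^2 + sin(b) - 6)^2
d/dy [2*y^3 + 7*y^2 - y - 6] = 6*y^2 + 14*y - 1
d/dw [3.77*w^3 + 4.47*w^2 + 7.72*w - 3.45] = 11.31*w^2 + 8.94*w + 7.72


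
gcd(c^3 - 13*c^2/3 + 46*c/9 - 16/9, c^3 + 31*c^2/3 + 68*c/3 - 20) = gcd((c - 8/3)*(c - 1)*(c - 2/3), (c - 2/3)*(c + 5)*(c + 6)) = c - 2/3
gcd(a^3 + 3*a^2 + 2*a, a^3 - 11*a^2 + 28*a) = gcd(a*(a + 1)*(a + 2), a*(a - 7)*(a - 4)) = a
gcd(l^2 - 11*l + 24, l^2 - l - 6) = l - 3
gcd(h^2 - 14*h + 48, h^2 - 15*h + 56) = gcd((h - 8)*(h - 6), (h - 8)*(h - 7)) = h - 8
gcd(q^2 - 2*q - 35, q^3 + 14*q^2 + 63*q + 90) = q + 5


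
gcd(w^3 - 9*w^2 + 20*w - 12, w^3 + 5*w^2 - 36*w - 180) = w - 6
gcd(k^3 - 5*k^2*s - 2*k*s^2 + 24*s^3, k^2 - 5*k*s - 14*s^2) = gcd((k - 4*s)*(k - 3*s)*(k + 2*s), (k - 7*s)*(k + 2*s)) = k + 2*s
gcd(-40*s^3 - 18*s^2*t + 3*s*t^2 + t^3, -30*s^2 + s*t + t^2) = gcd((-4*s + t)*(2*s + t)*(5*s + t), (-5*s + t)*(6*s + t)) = 1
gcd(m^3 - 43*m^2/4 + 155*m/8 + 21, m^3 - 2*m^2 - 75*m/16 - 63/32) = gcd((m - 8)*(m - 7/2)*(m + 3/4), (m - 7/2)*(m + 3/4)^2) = m^2 - 11*m/4 - 21/8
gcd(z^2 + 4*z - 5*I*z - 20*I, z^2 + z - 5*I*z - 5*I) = z - 5*I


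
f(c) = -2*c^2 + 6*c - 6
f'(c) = 6 - 4*c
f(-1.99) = -25.86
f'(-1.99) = 13.96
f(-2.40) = -31.92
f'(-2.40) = 15.60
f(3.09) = -6.56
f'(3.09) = -6.36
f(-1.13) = -15.33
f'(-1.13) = 10.52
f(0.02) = -5.88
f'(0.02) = 5.92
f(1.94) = -1.89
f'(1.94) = -1.76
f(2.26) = -2.66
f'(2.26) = -3.04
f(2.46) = -3.34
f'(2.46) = -3.84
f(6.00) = -42.00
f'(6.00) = -18.00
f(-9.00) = -222.00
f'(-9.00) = 42.00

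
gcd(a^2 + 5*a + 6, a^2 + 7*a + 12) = a + 3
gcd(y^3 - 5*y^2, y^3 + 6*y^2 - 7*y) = y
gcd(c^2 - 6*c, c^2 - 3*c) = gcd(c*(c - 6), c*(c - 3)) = c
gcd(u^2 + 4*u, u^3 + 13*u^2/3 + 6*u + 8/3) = 1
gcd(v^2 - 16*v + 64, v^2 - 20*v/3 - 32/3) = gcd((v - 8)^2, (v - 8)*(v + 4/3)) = v - 8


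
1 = 1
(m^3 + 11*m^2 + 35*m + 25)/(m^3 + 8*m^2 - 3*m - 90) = (m^2 + 6*m + 5)/(m^2 + 3*m - 18)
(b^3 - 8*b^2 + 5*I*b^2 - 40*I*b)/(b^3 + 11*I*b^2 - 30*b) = (b - 8)/(b + 6*I)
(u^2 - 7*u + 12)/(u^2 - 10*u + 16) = (u^2 - 7*u + 12)/(u^2 - 10*u + 16)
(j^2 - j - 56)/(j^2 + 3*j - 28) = (j - 8)/(j - 4)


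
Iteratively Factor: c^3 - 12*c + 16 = (c + 4)*(c^2 - 4*c + 4) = (c - 2)*(c + 4)*(c - 2)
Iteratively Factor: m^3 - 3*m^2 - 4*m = (m)*(m^2 - 3*m - 4) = m*(m + 1)*(m - 4)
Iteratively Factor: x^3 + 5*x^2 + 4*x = (x)*(x^2 + 5*x + 4) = x*(x + 4)*(x + 1)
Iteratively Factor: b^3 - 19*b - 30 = (b - 5)*(b^2 + 5*b + 6) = (b - 5)*(b + 3)*(b + 2)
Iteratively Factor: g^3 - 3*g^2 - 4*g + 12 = (g + 2)*(g^2 - 5*g + 6) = (g - 2)*(g + 2)*(g - 3)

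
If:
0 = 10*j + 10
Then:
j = -1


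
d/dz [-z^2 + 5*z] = 5 - 2*z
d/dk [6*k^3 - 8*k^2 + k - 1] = 18*k^2 - 16*k + 1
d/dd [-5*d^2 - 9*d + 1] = -10*d - 9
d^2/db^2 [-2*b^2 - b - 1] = -4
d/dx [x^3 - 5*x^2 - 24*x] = 3*x^2 - 10*x - 24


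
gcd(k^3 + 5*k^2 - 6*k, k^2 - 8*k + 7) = k - 1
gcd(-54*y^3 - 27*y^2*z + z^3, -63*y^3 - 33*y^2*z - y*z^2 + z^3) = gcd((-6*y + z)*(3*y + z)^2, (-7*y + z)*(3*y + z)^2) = 9*y^2 + 6*y*z + z^2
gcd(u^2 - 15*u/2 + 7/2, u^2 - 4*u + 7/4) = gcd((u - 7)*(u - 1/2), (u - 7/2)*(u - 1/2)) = u - 1/2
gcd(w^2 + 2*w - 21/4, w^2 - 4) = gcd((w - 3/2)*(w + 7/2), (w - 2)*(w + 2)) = 1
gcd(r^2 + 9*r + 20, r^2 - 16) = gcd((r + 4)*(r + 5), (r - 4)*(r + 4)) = r + 4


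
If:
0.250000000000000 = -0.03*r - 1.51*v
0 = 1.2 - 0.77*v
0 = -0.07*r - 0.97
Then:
No Solution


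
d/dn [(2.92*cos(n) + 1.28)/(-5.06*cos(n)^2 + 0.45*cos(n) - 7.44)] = (-14.7752*cos(n)^2 - 12.9536*cos(n) + 22.3008)*sin(n)/(25.6036*cos(n)^4 - 4.554*cos(n)^3 + 75.4953*cos(n)^2 - 6.696*cos(n) + 55.3536)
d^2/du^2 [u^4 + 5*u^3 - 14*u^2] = 12*u^2 + 30*u - 28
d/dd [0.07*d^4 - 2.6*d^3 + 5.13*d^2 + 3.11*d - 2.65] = 0.28*d^3 - 7.8*d^2 + 10.26*d + 3.11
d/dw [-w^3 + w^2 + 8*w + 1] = -3*w^2 + 2*w + 8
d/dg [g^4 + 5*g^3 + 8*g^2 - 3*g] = 4*g^3 + 15*g^2 + 16*g - 3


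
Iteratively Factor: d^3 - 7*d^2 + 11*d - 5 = (d - 1)*(d^2 - 6*d + 5) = (d - 1)^2*(d - 5)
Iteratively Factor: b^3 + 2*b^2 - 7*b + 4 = (b - 1)*(b^2 + 3*b - 4) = (b - 1)^2*(b + 4)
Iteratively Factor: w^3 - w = (w + 1)*(w^2 - w) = (w - 1)*(w + 1)*(w)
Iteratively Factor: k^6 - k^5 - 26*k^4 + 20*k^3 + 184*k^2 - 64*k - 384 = (k + 2)*(k^5 - 3*k^4 - 20*k^3 + 60*k^2 + 64*k - 192) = (k - 2)*(k + 2)*(k^4 - k^3 - 22*k^2 + 16*k + 96) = (k - 2)*(k + 2)^2*(k^3 - 3*k^2 - 16*k + 48) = (k - 3)*(k - 2)*(k + 2)^2*(k^2 - 16) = (k - 4)*(k - 3)*(k - 2)*(k + 2)^2*(k + 4)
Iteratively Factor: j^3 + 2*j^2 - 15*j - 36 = (j + 3)*(j^2 - j - 12) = (j - 4)*(j + 3)*(j + 3)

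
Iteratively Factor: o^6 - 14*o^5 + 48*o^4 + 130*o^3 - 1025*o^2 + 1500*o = (o)*(o^5 - 14*o^4 + 48*o^3 + 130*o^2 - 1025*o + 1500) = o*(o - 3)*(o^4 - 11*o^3 + 15*o^2 + 175*o - 500) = o*(o - 3)*(o + 4)*(o^3 - 15*o^2 + 75*o - 125) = o*(o - 5)*(o - 3)*(o + 4)*(o^2 - 10*o + 25) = o*(o - 5)^2*(o - 3)*(o + 4)*(o - 5)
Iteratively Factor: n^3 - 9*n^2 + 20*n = (n - 4)*(n^2 - 5*n) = (n - 5)*(n - 4)*(n)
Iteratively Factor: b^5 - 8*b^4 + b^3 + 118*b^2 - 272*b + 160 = (b - 2)*(b^4 - 6*b^3 - 11*b^2 + 96*b - 80) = (b - 4)*(b - 2)*(b^3 - 2*b^2 - 19*b + 20) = (b - 4)*(b - 2)*(b + 4)*(b^2 - 6*b + 5) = (b - 4)*(b - 2)*(b - 1)*(b + 4)*(b - 5)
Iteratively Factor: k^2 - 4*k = (k)*(k - 4)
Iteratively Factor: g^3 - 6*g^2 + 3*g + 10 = (g - 5)*(g^2 - g - 2) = (g - 5)*(g + 1)*(g - 2)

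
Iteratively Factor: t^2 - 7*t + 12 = (t - 4)*(t - 3)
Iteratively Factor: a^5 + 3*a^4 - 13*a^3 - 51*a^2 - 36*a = (a)*(a^4 + 3*a^3 - 13*a^2 - 51*a - 36) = a*(a - 4)*(a^3 + 7*a^2 + 15*a + 9) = a*(a - 4)*(a + 3)*(a^2 + 4*a + 3) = a*(a - 4)*(a + 3)^2*(a + 1)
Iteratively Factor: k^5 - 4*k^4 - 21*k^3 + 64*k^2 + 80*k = (k - 4)*(k^4 - 21*k^2 - 20*k) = (k - 5)*(k - 4)*(k^3 + 5*k^2 + 4*k) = (k - 5)*(k - 4)*(k + 4)*(k^2 + k) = (k - 5)*(k - 4)*(k + 1)*(k + 4)*(k)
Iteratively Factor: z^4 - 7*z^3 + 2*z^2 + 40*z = (z - 4)*(z^3 - 3*z^2 - 10*z) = (z - 4)*(z + 2)*(z^2 - 5*z) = z*(z - 4)*(z + 2)*(z - 5)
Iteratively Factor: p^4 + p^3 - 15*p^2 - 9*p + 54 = (p + 3)*(p^3 - 2*p^2 - 9*p + 18) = (p + 3)^2*(p^2 - 5*p + 6) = (p - 2)*(p + 3)^2*(p - 3)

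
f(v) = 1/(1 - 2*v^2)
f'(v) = 4*v/(1 - 2*v^2)^2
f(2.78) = -0.07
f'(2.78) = 0.05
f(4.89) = -0.02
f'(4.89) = 0.01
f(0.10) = 1.02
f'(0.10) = 0.42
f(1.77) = -0.19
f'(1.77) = 0.26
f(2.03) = -0.14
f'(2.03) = 0.15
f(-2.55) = -0.08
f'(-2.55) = -0.07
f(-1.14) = -0.63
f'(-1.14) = -1.78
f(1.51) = -0.28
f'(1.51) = 0.48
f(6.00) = -0.01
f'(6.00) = 0.00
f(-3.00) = -0.06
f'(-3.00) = -0.04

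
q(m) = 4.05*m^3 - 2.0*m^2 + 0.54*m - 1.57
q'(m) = 12.15*m^2 - 4.0*m + 0.54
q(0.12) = -1.53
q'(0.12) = 0.23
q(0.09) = -1.53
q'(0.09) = 0.28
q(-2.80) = -107.67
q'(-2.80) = 107.00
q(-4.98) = -554.06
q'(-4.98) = 321.78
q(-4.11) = -318.75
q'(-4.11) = 222.22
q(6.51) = 1034.56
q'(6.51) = 489.42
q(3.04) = 95.37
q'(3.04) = 100.67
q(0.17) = -1.52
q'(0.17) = 0.21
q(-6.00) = -951.61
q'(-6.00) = 461.94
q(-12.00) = -7294.45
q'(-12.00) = 1798.14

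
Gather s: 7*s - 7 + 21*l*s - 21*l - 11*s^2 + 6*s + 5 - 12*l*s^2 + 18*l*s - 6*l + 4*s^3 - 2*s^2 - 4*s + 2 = -27*l + 4*s^3 + s^2*(-12*l - 13) + s*(39*l + 9)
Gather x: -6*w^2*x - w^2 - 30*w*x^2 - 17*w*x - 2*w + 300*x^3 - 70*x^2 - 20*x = -w^2 - 2*w + 300*x^3 + x^2*(-30*w - 70) + x*(-6*w^2 - 17*w - 20)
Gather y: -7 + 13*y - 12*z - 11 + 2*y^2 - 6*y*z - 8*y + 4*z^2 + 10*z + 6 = 2*y^2 + y*(5 - 6*z) + 4*z^2 - 2*z - 12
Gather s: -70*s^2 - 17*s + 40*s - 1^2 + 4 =-70*s^2 + 23*s + 3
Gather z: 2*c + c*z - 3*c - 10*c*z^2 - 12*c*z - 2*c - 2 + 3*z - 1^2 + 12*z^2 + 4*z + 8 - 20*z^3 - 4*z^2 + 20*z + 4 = -3*c - 20*z^3 + z^2*(8 - 10*c) + z*(27 - 11*c) + 9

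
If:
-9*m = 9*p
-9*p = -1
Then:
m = -1/9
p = 1/9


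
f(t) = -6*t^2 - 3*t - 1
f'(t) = -12*t - 3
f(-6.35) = -223.88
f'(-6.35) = 73.20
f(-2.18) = -22.97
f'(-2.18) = 23.16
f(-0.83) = -2.64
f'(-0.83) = 6.96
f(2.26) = -38.43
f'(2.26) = -30.12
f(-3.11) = -49.70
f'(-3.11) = 34.32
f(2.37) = -41.81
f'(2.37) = -31.44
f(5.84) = -223.15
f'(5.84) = -73.08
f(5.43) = -194.20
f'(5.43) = -68.16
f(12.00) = -901.00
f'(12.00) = -147.00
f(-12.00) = -829.00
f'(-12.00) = 141.00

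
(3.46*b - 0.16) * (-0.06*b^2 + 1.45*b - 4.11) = -0.2076*b^3 + 5.0266*b^2 - 14.4526*b + 0.6576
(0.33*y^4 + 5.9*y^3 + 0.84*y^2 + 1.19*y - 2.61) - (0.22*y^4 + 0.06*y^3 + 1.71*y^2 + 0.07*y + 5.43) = 0.11*y^4 + 5.84*y^3 - 0.87*y^2 + 1.12*y - 8.04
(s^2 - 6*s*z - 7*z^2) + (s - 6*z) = s^2 - 6*s*z + s - 7*z^2 - 6*z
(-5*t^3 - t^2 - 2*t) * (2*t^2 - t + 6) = -10*t^5 + 3*t^4 - 33*t^3 - 4*t^2 - 12*t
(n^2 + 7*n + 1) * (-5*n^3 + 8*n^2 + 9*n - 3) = -5*n^5 - 27*n^4 + 60*n^3 + 68*n^2 - 12*n - 3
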